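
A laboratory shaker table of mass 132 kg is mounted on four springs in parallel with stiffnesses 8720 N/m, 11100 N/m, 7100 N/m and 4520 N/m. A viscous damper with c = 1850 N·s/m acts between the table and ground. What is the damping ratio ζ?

0.454

Parallel springs add: k_eq = 8720 + 11100 + 7100 + 4520 = 31440 N/m.
ω_n = √(k_eq/m) = √(31440/132) = 15.43 rad/s.
Critical damping c_c = 2√(k_eq·m) = 2√(31440 × 132) = 4074 N·s/m, so ζ = c/c_c = 1850/4074 = 0.4541.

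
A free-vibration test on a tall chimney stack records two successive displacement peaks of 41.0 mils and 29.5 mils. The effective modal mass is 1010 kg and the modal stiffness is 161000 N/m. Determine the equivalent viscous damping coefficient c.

Logarithmic decrement δ = (1/n)·ln(x₀/x_n) = (1/1)·ln(41.0/29.5) = (1/1)·ln(1.390) = 0.3292.
ζ = δ/√(4π² + δ²) = 0.3292/√(39.48 + 0.108) = 0.3292/6.292 = 0.05232.
c = ζ · 2√(km) = 0.05232 × 2√(161000 × 1010) = 0.05232 × 25500 = 1334 N·s/m.

1330 N·s/m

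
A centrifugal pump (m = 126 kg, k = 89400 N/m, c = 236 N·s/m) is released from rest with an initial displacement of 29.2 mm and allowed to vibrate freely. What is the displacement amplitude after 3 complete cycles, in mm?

ζ = c/(2√(km)) = 236/(2√(89400 × 126)) = 236/6712 = 0.03516.
Logarithmic decrement δ = 2πζ/√(1 − ζ²) = 2π × 0.03516/√(1 − 0.00124) = 0.2210.
After n cycles, x_n/x₀ = e^(−nδ), so x_3 = 29.2 × e^(−3 × 0.2210) = 29.2 × 0.5152 = 15.04 mm.

15.0 mm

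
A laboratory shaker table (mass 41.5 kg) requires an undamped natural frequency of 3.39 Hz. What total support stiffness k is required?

18800 N/m

ω_n = 2πf_n = 2π × 3.39 = 21.30 rad/s.
k = m·ω_n² = 41.5 × 21.30² = 41.5 × 453.7 = 18830 N/m.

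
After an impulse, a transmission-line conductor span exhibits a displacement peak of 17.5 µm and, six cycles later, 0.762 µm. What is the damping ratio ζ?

Logarithmic decrement δ = (1/n)·ln(x₀/x_n) = (1/6)·ln(17.5/0.762) = (1/6)·ln(22.97) = 0.5223.
ζ = δ/√(4π² + δ²) = 0.5223/√(39.48 + 0.273) = 0.5223/6.305 = 0.08285.

0.0828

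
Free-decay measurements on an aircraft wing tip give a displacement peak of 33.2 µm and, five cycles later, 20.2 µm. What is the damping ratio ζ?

Logarithmic decrement δ = (1/n)·ln(x₀/x_n) = (1/5)·ln(33.2/20.2) = (1/5)·ln(1.644) = 0.09937.
ζ = δ/√(4π² + δ²) = 0.09937/√(39.48 + 0.00988) = 0.09937/6.284 = 0.01581.

0.0158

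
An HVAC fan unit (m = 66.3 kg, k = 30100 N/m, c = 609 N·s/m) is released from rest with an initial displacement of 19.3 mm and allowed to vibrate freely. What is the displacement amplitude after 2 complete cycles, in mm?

1.20 mm

ζ = c/(2√(km)) = 609/(2√(30100 × 66.3)) = 609/2825 = 0.2155.
Logarithmic decrement δ = 2πζ/√(1 − ζ²) = 2π × 0.2155/√(1 − 0.0465) = 1.387.
After n cycles, x_n/x₀ = e^(−nδ), so x_2 = 19.3 × e^(−2 × 1.387) = 19.3 × 0.06242 = 1.205 mm.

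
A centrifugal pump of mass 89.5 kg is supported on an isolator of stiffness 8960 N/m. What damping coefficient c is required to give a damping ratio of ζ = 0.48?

860 N·s/m

c_c = 2√(k·m) = 2√(8960 × 89.5) = 1791 N·s/m.
c = ζ·c_c = 0.48 × 1791 = 859.7 N·s/m.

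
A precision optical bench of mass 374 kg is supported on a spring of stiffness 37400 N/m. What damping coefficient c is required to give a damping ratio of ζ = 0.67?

5010 N·s/m

c_c = 2√(k·m) = 2√(37400 × 374) = 7480 N·s/m.
c = ζ·c_c = 0.67 × 7480 = 5012 N·s/m.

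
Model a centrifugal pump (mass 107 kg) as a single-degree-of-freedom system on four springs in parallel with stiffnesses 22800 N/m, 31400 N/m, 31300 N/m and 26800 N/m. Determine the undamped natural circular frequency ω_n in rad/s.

32.4 rad/s

Parallel springs add: k_eq = 22800 + 31400 + 31300 + 26800 = 112300 N/m.
ω_n = √(k_eq/m) = √(112300/107) = √1050 = 32.40 rad/s.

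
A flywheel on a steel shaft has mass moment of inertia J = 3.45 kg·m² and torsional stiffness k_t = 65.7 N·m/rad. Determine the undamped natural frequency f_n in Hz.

ω_n = √(k_t/J) = √(65.7/3.45) = √19.04 = 4.364 rad/s.
f_n = ω_n/(2π) = 4.364/6.283 = 0.6945 Hz.

0.695 Hz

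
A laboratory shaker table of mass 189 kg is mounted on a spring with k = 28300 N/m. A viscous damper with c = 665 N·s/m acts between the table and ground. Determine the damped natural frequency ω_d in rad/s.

12.1 rad/s

ω_n = √(k/m) = √(28300/189) = 12.24 rad/s.
Critical damping c_c = 2√(k·m) = 2√(28300 × 189) = 4625 N·s/m, so ζ = c/c_c = 665/4625 = 0.1438.
ω_d = ω_n√(1 − ζ²) = 12.24 × √(1 − 0.0207) = 12.11 rad/s.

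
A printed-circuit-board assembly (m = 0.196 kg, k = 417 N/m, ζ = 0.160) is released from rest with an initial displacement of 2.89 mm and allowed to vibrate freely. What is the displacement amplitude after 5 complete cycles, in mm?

0.0178 mm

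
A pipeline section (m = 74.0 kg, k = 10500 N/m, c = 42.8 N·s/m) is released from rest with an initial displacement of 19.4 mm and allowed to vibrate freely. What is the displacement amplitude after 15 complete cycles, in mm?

1.97 mm

ζ = c/(2√(km)) = 42.8/(2√(10500 × 74.0)) = 42.8/1763 = 0.02428.
Logarithmic decrement δ = 2πζ/√(1 − ζ²) = 2π × 0.02428/√(1 − 0.000589) = 0.1526.
After n cycles, x_n/x₀ = e^(−nδ), so x_15 = 19.4 × e^(−15 × 0.1526) = 19.4 × 0.1014 = 1.967 mm.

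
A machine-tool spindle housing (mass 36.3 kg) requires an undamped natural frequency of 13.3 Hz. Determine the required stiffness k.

253000 N/m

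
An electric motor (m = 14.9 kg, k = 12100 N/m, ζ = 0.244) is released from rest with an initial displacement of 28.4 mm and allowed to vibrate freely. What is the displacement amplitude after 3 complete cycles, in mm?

0.248 mm

Logarithmic decrement δ = 2πζ/√(1 − ζ²) = 2π × 0.2440/√(1 − 0.0595) = 1.581.
After n cycles, x_n/x₀ = e^(−nδ), so x_3 = 28.4 × e^(−3 × 1.581) = 28.4 × 0.008716 = 0.2475 mm.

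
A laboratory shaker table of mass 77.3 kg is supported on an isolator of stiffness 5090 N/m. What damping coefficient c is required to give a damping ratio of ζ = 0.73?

916 N·s/m

c_c = 2√(k·m) = 2√(5090 × 77.3) = 1255 N·s/m.
c = ζ·c_c = 0.73 × 1255 = 915.8 N·s/m.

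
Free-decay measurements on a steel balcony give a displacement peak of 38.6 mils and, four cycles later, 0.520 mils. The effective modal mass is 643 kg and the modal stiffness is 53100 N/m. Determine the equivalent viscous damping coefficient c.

1970 N·s/m

Logarithmic decrement δ = (1/n)·ln(x₀/x_n) = (1/4)·ln(38.6/0.520) = (1/4)·ln(74.23) = 1.077.
ζ = δ/√(4π² + δ²) = 1.077/√(39.48 + 1.16) = 1.077/6.375 = 0.1689.
c = ζ · 2√(km) = 0.1689 × 2√(53100 × 643) = 0.1689 × 11690 = 1974 N·s/m.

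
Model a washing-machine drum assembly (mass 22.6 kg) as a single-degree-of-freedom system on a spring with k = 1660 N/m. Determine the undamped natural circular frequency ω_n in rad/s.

8.57 rad/s

ω_n = √(k/m) = √(1660/22.6) = √73.45 = 8.570 rad/s.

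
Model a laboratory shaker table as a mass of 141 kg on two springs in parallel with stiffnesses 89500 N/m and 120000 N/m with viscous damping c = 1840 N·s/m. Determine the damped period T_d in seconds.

0.165 s

Parallel springs add: k_eq = 89500 + 120000 = 209500 N/m.
ω_n = √(k_eq/m) = √(209500/141) = 38.55 rad/s.
Critical damping c_c = 2√(k_eq·m) = 2√(209500 × 141) = 10870 N·s/m, so ζ = c/c_c = 1840/10870 = 0.1693.
ω_d = ω_n√(1 − ζ²) = 38.55 × √(1 − 0.0287) = 37.99 rad/s.
T_d = 2π/ω_d = 0.1654 s.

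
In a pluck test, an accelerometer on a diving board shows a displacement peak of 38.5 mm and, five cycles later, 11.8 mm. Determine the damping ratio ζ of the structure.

0.0376

Logarithmic decrement δ = (1/n)·ln(x₀/x_n) = (1/5)·ln(38.5/11.8) = (1/5)·ln(3.263) = 0.2365.
ζ = δ/√(4π² + δ²) = 0.2365/√(39.48 + 0.0559) = 0.2365/6.288 = 0.03762.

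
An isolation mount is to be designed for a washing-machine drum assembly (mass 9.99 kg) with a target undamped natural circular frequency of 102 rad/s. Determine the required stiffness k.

k = m·ω_n² = 9.99 × 102.0² = 9.99 × 10400 = 103900 N/m.

104000 N/m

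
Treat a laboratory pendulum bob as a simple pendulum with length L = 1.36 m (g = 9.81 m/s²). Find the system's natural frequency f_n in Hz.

0.427 Hz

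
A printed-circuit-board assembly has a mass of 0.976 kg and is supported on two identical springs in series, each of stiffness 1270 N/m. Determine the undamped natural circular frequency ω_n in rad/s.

25.5 rad/s

Series springs: 1/k_eq = 2/1270, so k_eq = 1270/2 = 635.0 N/m.
ω_n = √(k_eq/m) = √(635.0/0.976) = √650.6 = 25.51 rad/s.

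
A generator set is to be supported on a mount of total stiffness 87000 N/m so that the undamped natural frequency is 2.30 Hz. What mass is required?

ω_n = 2πf_n = 2π × 2.30 = 14.45 rad/s.
m = k/ω_n² = 87000/14.45² = 87000/208.8 = 416.6 kg.

417 kg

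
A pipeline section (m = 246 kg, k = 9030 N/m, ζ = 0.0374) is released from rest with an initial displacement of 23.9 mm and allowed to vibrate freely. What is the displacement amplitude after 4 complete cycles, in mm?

9.33 mm

Logarithmic decrement δ = 2πζ/√(1 − ζ²) = 2π × 0.03740/√(1 − 0.00140) = 0.2352.
After n cycles, x_n/x₀ = e^(−nδ), so x_4 = 23.9 × e^(−4 × 0.2352) = 23.9 × 0.3904 = 9.330 mm.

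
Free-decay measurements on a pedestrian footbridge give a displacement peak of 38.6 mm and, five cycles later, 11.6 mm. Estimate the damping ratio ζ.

Logarithmic decrement δ = (1/n)·ln(x₀/x_n) = (1/5)·ln(38.6/11.6) = (1/5)·ln(3.328) = 0.2404.
ζ = δ/√(4π² + δ²) = 0.2404/√(39.48 + 0.0578) = 0.2404/6.288 = 0.03824.

0.0382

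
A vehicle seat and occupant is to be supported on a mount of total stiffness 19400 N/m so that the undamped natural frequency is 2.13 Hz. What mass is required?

108 kg

ω_n = 2πf_n = 2π × 2.13 = 13.38 rad/s.
m = k/ω_n² = 19400/13.38² = 19400/179.1 = 108.3 kg.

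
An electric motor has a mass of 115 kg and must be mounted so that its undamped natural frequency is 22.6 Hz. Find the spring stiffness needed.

ω_n = 2πf_n = 2π × 22.6 = 142.0 rad/s.
k = m·ω_n² = 115 × 142.0² = 115 × 20160 = 2319000 N/m.

2320000 N/m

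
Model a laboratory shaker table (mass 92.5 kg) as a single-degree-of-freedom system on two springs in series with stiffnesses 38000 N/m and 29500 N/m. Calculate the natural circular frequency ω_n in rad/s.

13.4 rad/s

Series springs: 1/k_eq = 1/38000 + 1/29500 = 6.021×10^-5, so k_eq = 16610 N/m.
ω_n = √(k_eq/m) = √(16610/92.5) = √179.5 = 13.40 rad/s.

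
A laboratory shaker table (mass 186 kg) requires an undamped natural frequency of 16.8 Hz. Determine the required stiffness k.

2070000 N/m

ω_n = 2πf_n = 2π × 16.8 = 105.6 rad/s.
k = m·ω_n² = 186 × 105.6² = 186 × 11140 = 2072000 N/m.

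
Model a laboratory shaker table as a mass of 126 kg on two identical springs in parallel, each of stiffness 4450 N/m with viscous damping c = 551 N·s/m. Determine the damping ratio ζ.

Parallel springs add: k_eq = 2 × 4450 = 8900 N/m.
ω_n = √(k_eq/m) = √(8900/126) = 8.404 rad/s.
Critical damping c_c = 2√(k_eq·m) = 2√(8900 × 126) = 2118 N·s/m, so ζ = c/c_c = 551/2118 = 0.2602.

0.260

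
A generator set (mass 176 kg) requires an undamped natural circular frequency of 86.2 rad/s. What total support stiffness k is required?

k = m·ω_n² = 176 × 86.20² = 176 × 7430 = 1308000 N/m.

1310000 N/m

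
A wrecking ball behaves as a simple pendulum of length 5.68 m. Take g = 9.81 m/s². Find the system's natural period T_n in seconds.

For a simple pendulum ω_n = √(g/L) = √(9.81/5.68) = √1.727 = 1.314 rad/s.
T_n = 2π/ω_n = 6.283/1.314 = 4.781 s.

4.78 s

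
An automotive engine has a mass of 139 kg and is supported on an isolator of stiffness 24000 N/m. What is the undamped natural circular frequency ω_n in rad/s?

13.1 rad/s

ω_n = √(k/m) = √(24000/139) = √172.7 = 13.14 rad/s.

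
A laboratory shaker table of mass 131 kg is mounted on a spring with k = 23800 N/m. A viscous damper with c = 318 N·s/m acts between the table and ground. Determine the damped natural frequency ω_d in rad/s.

13.4 rad/s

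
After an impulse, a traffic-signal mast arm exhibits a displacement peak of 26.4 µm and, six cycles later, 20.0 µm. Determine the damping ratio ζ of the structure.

0.00736

Logarithmic decrement δ = (1/n)·ln(x₀/x_n) = (1/6)·ln(26.4/20.0) = (1/6)·ln(1.320) = 0.04627.
ζ = δ/√(4π² + δ²) = 0.04627/√(39.48 + 0.00214) = 0.04627/6.283 = 0.007364.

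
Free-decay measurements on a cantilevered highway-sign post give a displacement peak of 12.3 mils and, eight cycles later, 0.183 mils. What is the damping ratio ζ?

0.0834

Logarithmic decrement δ = (1/n)·ln(x₀/x_n) = (1/8)·ln(12.3/0.183) = (1/8)·ln(67.21) = 0.5260.
ζ = δ/√(4π² + δ²) = 0.5260/√(39.48 + 0.277) = 0.5260/6.305 = 0.08342.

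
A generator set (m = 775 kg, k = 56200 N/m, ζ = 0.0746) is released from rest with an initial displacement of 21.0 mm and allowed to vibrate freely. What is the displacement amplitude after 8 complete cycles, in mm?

0.489 mm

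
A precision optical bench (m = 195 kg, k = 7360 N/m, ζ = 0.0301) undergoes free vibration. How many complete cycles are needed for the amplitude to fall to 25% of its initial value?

Logarithmic decrement δ = 2πζ/√(1 − ζ²) = 2π × 0.03010/√(1 − 0.000906) = 0.1892.
x_n/x₀ = e^(−nδ) ≤ 0.25; take ln: n ≥ ln(1/0.25)/δ = 1.386/0.1892 = 7.327.
So 8 complete cycles are required.

8 cycles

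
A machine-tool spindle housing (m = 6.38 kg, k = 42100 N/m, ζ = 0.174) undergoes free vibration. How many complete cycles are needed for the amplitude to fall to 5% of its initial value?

Logarithmic decrement δ = 2πζ/√(1 − ζ²) = 2π × 0.1740/√(1 − 0.0303) = 1.110.
x_n/x₀ = e^(−nδ) ≤ 0.05; take ln: n ≥ ln(1/0.05)/δ = 2.996/1.110 = 2.698.
So 3 complete cycles are required.

3 cycles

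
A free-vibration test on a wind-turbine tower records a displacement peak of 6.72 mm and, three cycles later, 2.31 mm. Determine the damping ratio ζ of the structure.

Logarithmic decrement δ = (1/n)·ln(x₀/x_n) = (1/3)·ln(6.72/2.31) = (1/3)·ln(2.909) = 0.3559.
ζ = δ/√(4π² + δ²) = 0.3559/√(39.48 + 0.127) = 0.3559/6.293 = 0.05656.

0.0566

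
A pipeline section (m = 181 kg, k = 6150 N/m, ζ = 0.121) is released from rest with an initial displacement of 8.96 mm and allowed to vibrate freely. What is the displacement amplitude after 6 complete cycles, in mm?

0.0905 mm

Logarithmic decrement δ = 2πζ/√(1 − ζ²) = 2π × 0.1210/√(1 − 0.0146) = 0.7659.
After n cycles, x_n/x₀ = e^(−nδ), so x_6 = 8.96 × e^(−6 × 0.7659) = 8.96 × 0.01010 = 0.09048 mm.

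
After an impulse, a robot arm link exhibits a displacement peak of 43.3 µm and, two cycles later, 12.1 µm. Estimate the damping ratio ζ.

0.101

Logarithmic decrement δ = (1/n)·ln(x₀/x_n) = (1/2)·ln(43.3/12.1) = (1/2)·ln(3.579) = 0.6375.
ζ = δ/√(4π² + δ²) = 0.6375/√(39.48 + 0.406) = 0.6375/6.315 = 0.1009.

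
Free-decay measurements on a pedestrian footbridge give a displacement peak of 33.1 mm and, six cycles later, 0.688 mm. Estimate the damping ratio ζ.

0.102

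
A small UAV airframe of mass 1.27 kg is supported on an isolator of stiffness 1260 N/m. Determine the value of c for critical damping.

80.0 N·s/m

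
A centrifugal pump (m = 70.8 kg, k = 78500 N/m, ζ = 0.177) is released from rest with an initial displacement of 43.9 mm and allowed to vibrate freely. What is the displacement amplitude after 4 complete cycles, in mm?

Logarithmic decrement δ = 2πζ/√(1 − ζ²) = 2π × 0.1770/√(1 − 0.0313) = 1.130.
After n cycles, x_n/x₀ = e^(−nδ), so x_4 = 43.9 × e^(−4 × 1.130) = 43.9 × 0.01089 = 0.4781 mm.

0.478 mm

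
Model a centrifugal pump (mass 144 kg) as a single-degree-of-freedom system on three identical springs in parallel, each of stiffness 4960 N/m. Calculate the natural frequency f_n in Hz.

Parallel springs add: k_eq = 3 × 4960 = 14880 N/m.
ω_n = √(k_eq/m) = √(14880/144) = √103.3 = 10.17 rad/s.
f_n = ω_n/(2π) = 10.17/6.283 = 1.618 Hz.

1.62 Hz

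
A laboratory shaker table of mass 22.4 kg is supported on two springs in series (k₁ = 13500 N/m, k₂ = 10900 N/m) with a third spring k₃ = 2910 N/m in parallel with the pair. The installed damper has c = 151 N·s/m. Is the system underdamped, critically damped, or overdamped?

underdamped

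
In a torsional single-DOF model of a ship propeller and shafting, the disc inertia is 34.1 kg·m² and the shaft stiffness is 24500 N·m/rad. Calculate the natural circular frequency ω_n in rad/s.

ω_n = √(k_t/J) = √(24500/34.1) = √718.5 = 26.80 rad/s.

26.8 rad/s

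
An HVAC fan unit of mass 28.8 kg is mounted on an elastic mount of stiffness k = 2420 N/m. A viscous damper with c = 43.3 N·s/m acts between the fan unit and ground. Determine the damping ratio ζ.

0.0820

ω_n = √(k/m) = √(2420/28.8) = 9.167 rad/s.
Critical damping c_c = 2√(k·m) = 2√(2420 × 28.8) = 528.0 N·s/m, so ζ = c/c_c = 43.3/528.0 = 0.08201.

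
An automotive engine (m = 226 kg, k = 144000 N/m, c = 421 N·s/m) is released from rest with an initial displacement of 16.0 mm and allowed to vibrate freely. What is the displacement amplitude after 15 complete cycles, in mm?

0.493 mm

ζ = c/(2√(km)) = 421/(2√(144000 × 226)) = 421/11410 = 0.03690.
Logarithmic decrement δ = 2πζ/√(1 − ζ²) = 2π × 0.03690/√(1 − 0.00136) = 0.2320.
After n cycles, x_n/x₀ = e^(−nδ), so x_15 = 16.0 × e^(−15 × 0.2320) = 16.0 × 0.03081 = 0.4929 mm.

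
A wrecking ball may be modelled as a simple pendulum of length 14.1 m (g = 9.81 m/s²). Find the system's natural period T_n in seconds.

7.53 s

For a simple pendulum ω_n = √(g/L) = √(9.81/14.1) = √0.6957 = 0.8341 rad/s.
T_n = 2π/ω_n = 6.283/0.8341 = 7.533 s.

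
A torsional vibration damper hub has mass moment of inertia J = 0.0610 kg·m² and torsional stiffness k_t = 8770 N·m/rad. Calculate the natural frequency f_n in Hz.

60.3 Hz

ω_n = √(k_t/J) = √(8770/0.0610) = √143800 = 379.2 rad/s.
f_n = ω_n/(2π) = 379.2/6.283 = 60.35 Hz.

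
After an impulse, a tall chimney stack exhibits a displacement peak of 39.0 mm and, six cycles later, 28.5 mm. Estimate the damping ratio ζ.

0.00832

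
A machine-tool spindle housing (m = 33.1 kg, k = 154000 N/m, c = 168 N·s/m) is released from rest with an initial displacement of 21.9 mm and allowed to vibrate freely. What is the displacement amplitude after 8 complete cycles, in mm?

ζ = c/(2√(km)) = 168/(2√(154000 × 33.1)) = 168/4515 = 0.03721.
Logarithmic decrement δ = 2πζ/√(1 − ζ²) = 2π × 0.03721/√(1 − 0.00138) = 0.2339.
After n cycles, x_n/x₀ = e^(−nδ), so x_8 = 21.9 × e^(−8 × 0.2339) = 21.9 × 0.1539 = 3.370 mm.

3.37 mm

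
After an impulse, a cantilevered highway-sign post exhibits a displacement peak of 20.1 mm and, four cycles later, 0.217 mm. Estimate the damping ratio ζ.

Logarithmic decrement δ = (1/n)·ln(x₀/x_n) = (1/4)·ln(20.1/0.217) = (1/4)·ln(92.63) = 1.132.
ζ = δ/√(4π² + δ²) = 1.132/√(39.48 + 1.28) = 1.132/6.384 = 0.1773.

0.177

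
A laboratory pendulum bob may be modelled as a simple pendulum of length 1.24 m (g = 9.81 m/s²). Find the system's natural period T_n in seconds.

2.23 s

For a simple pendulum ω_n = √(g/L) = √(9.81/1.24) = √7.911 = 2.813 rad/s.
T_n = 2π/ω_n = 6.283/2.813 = 2.234 s.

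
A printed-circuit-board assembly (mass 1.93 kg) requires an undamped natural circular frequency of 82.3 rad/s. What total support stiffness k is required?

k = m·ω_n² = 1.93 × 82.30² = 1.93 × 6773 = 13070 N/m.

13100 N/m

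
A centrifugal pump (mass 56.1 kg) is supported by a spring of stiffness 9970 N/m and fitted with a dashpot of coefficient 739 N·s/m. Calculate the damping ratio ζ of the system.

0.494

ω_n = √(k/m) = √(9970/56.1) = 13.33 rad/s.
Critical damping c_c = 2√(k·m) = 2√(9970 × 56.1) = 1496 N·s/m, so ζ = c/c_c = 739/1496 = 0.4941.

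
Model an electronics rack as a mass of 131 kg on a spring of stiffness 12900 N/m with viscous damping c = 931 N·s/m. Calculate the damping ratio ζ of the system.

0.358

ω_n = √(k/m) = √(12900/131) = 9.923 rad/s.
Critical damping c_c = 2√(k·m) = 2√(12900 × 131) = 2600 N·s/m, so ζ = c/c_c = 931/2600 = 0.3581.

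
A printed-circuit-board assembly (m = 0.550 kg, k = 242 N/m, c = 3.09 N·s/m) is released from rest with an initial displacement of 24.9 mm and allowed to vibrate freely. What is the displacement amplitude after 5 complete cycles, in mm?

ζ = c/(2√(km)) = 3.09/(2√(242 × 0.550)) = 3.09/23.07 = 0.1339.
Logarithmic decrement δ = 2πζ/√(1 − ζ²) = 2π × 0.1339/√(1 − 0.0179) = 0.8491.
After n cycles, x_n/x₀ = e^(−nδ), so x_5 = 24.9 × e^(−5 × 0.8491) = 24.9 × 0.01433 = 0.3568 mm.

0.357 mm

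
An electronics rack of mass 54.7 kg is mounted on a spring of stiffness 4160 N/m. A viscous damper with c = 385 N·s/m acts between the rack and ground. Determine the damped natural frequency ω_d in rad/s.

7.98 rad/s

ω_n = √(k/m) = √(4160/54.7) = 8.721 rad/s.
Critical damping c_c = 2√(k·m) = 2√(4160 × 54.7) = 954.0 N·s/m, so ζ = c/c_c = 385/954.0 = 0.4035.
ω_d = ω_n√(1 − ζ²) = 8.721 × √(1 − 0.163) = 7.979 rad/s.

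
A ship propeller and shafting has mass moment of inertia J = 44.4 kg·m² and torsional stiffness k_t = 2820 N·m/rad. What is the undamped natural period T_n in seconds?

0.788 s

ω_n = √(k_t/J) = √(2820/44.4) = √63.51 = 7.970 rad/s.
T_n = 2π/ω_n = 6.283/7.970 = 0.7884 s.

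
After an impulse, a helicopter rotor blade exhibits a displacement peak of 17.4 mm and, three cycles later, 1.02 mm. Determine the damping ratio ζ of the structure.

0.149

Logarithmic decrement δ = (1/n)·ln(x₀/x_n) = (1/3)·ln(17.4/1.02) = (1/3)·ln(17.06) = 0.9456.
ζ = δ/√(4π² + δ²) = 0.9456/√(39.48 + 0.894) = 0.9456/6.354 = 0.1488.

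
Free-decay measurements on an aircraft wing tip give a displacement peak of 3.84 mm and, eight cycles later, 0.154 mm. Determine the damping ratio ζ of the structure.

Logarithmic decrement δ = (1/n)·ln(x₀/x_n) = (1/8)·ln(3.84/0.154) = (1/8)·ln(24.94) = 0.4020.
ζ = δ/√(4π² + δ²) = 0.4020/√(39.48 + 0.162) = 0.4020/6.296 = 0.06386.

0.0639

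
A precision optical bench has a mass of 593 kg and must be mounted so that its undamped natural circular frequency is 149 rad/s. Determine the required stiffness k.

k = m·ω_n² = 593 × 149.0² = 593 × 22200 = 13170000 N/m.

13200000 N/m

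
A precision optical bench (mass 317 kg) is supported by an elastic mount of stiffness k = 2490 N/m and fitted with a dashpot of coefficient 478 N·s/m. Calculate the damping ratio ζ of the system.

0.269

ω_n = √(k/m) = √(2490/317) = 2.803 rad/s.
Critical damping c_c = 2√(k·m) = 2√(2490 × 317) = 1777 N·s/m, so ζ = c/c_c = 478/1777 = 0.2690.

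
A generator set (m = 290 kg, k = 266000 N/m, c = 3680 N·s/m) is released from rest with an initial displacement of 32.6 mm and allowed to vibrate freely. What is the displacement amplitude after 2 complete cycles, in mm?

2.21 mm

ζ = c/(2√(km)) = 3680/(2√(266000 × 290)) = 3680/17570 = 0.2095.
Logarithmic decrement δ = 2πζ/√(1 − ζ²) = 2π × 0.2095/√(1 − 0.0439) = 1.346.
After n cycles, x_n/x₀ = e^(−nδ), so x_2 = 32.6 × e^(−2 × 1.346) = 32.6 × 0.06772 = 2.208 mm.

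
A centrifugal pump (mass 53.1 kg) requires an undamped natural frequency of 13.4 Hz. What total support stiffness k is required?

ω_n = 2πf_n = 2π × 13.4 = 84.19 rad/s.
k = m·ω_n² = 53.1 × 84.19² = 53.1 × 7089 = 376400 N/m.

376000 N/m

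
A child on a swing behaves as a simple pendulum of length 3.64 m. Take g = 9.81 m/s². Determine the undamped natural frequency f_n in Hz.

0.261 Hz

For a simple pendulum ω_n = √(g/L) = √(9.81/3.64) = √2.695 = 1.642 rad/s.
f_n = ω_n/(2π) = 1.642/6.283 = 0.2613 Hz.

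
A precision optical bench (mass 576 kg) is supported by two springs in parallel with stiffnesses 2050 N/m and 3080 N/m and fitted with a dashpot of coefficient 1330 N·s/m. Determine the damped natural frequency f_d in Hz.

0.438 Hz

Parallel springs add: k_eq = 2050 + 3080 = 5130 N/m.
ω_n = √(k_eq/m) = √(5130/576) = 2.984 rad/s.
Critical damping c_c = 2√(k_eq·m) = 2√(5130 × 576) = 3438 N·s/m, so ζ = c/c_c = 1330/3438 = 0.3869.
ω_d = ω_n√(1 − ζ²) = 2.984 × √(1 − 0.150) = 2.752 rad/s.
f_d = ω_d/(2π) = 0.4380 Hz.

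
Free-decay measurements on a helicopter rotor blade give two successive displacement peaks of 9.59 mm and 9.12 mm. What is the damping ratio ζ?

0.00800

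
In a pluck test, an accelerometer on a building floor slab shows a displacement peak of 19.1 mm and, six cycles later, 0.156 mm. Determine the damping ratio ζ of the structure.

Logarithmic decrement δ = (1/n)·ln(x₀/x_n) = (1/6)·ln(19.1/0.156) = (1/6)·ln(122.4) = 0.8013.
ζ = δ/√(4π² + δ²) = 0.8013/√(39.48 + 0.642) = 0.8013/6.334 = 0.1265.

0.127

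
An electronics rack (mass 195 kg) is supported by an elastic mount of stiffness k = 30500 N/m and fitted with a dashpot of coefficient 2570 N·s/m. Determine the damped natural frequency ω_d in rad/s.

ω_n = √(k/m) = √(30500/195) = 12.51 rad/s.
Critical damping c_c = 2√(k·m) = 2√(30500 × 195) = 4877 N·s/m, so ζ = c/c_c = 2570/4877 = 0.5269.
ω_d = ω_n√(1 − ζ²) = 12.51 × √(1 − 0.278) = 10.63 rad/s.

10.6 rad/s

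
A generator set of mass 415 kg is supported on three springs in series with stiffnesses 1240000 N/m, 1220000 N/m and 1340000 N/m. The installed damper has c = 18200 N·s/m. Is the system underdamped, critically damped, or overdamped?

underdamped

Series springs: 1/k_eq = 1/1240000 + 1/1220000 + 1/1340000 = 2.372×10^-6, so k_eq = 421500 N/m.
c_c = 2√(k_eq·m) = 26450 N·s/m; ζ = c/c_c = 18200/26450 = 0.688.
Since ζ < 1 the system is underdamped.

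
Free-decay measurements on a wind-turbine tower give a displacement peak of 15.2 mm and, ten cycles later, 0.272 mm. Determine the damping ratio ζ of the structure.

0.0639

Logarithmic decrement δ = (1/n)·ln(x₀/x_n) = (1/10)·ln(15.2/0.272) = (1/10)·ln(55.88) = 0.4023.
ζ = δ/√(4π² + δ²) = 0.4023/√(39.48 + 0.162) = 0.4023/6.296 = 0.06390.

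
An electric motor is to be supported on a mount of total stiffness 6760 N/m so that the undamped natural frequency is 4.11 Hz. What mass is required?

ω_n = 2πf_n = 2π × 4.11 = 25.82 rad/s.
m = k/ω_n² = 6760/25.82² = 6760/666.9 = 10.14 kg.

10.1 kg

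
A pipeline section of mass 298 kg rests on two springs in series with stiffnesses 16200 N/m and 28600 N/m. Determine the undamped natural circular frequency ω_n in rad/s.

5.89 rad/s

Series springs: 1/k_eq = 1/16200 + 1/28600 = 9.669×10^-5, so k_eq = 10340 N/m.
ω_n = √(k_eq/m) = √(10340/298) = √34.70 = 5.891 rad/s.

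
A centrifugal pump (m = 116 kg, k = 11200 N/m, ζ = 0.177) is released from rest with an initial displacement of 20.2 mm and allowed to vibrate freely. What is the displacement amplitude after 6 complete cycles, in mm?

Logarithmic decrement δ = 2πζ/√(1 − ζ²) = 2π × 0.1770/√(1 − 0.0313) = 1.130.
After n cycles, x_n/x₀ = e^(−nδ), so x_6 = 20.2 × e^(−6 × 1.130) = 20.2 × 0.001137 = 0.02296 mm.

0.0230 mm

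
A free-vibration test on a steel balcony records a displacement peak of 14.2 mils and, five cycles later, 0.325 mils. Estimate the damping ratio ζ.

0.119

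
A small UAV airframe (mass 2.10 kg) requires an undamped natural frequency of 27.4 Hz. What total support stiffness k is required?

62200 N/m

ω_n = 2πf_n = 2π × 27.4 = 172.2 rad/s.
k = m·ω_n² = 2.10 × 172.2² = 2.10 × 29640 = 62240 N/m.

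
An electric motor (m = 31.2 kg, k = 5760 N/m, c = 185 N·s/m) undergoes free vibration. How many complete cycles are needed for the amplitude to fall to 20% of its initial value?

2 cycles

ζ = c/(2√(km)) = 185/(2√(5760 × 31.2)) = 185/847.8 = 0.2182.
Logarithmic decrement δ = 2πζ/√(1 − ζ²) = 2π × 0.2182/√(1 − 0.0476) = 1.405.
x_n/x₀ = e^(−nδ) ≤ 0.2; take ln: n ≥ ln(1/0.2)/δ = 1.609/1.405 = 1.146.
So 2 complete cycles are required.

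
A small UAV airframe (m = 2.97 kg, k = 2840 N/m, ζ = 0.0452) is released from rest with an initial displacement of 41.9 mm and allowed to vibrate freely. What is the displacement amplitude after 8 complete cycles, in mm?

4.31 mm

Logarithmic decrement δ = 2πζ/√(1 − ζ²) = 2π × 0.04520/√(1 − 0.00204) = 0.2843.
After n cycles, x_n/x₀ = e^(−nδ), so x_8 = 41.9 × e^(−8 × 0.2843) = 41.9 × 0.1029 = 4.310 mm.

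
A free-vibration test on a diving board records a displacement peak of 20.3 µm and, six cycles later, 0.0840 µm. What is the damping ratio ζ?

0.144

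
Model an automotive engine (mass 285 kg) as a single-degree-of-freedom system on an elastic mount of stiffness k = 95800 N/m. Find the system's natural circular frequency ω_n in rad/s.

18.3 rad/s

ω_n = √(k/m) = √(95800/285) = √336.1 = 18.33 rad/s.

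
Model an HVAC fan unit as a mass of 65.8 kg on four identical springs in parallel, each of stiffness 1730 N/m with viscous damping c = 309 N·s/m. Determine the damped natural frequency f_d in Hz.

1.59 Hz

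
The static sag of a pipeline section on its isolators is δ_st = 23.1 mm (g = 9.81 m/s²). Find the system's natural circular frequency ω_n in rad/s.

ω_n = √(g/δ_st) = √(9.81/0.0231) = √424.7 = 20.61 rad/s.

20.6 rad/s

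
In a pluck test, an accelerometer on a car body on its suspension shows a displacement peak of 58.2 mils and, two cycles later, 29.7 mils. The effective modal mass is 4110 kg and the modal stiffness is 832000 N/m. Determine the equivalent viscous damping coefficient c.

6250 N·s/m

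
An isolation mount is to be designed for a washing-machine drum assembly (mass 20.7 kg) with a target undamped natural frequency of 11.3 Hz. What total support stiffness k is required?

104000 N/m

ω_n = 2πf_n = 2π × 11.3 = 71.00 rad/s.
k = m·ω_n² = 20.7 × 71.00² = 20.7 × 5041 = 104300 N/m.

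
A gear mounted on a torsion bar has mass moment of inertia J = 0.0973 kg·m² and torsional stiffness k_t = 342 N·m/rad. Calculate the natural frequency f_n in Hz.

9.44 Hz

ω_n = √(k_t/J) = √(342/0.0973) = √3515 = 59.29 rad/s.
f_n = ω_n/(2π) = 59.29/6.283 = 9.436 Hz.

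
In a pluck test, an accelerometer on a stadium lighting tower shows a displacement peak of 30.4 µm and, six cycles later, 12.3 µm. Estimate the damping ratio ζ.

Logarithmic decrement δ = (1/n)·ln(x₀/x_n) = (1/6)·ln(30.4/12.3) = (1/6)·ln(2.472) = 0.1508.
ζ = δ/√(4π² + δ²) = 0.1508/√(39.48 + 0.0227) = 0.1508/6.285 = 0.02399.

0.0240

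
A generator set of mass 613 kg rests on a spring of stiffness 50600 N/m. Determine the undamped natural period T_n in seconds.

ω_n = √(k/m) = √(50600/613) = √82.54 = 9.085 rad/s.
T_n = 2π/ω_n = 6.283/9.085 = 0.6916 s.

0.692 s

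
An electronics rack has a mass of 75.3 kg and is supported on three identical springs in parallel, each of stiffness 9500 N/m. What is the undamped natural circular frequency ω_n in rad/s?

Parallel springs add: k_eq = 3 × 9500 = 28500 N/m.
ω_n = √(k_eq/m) = √(28500/75.3) = √378.5 = 19.45 rad/s.

19.5 rad/s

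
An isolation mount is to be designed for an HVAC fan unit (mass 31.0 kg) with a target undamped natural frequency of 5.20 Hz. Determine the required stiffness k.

33100 N/m

ω_n = 2πf_n = 2π × 5.20 = 32.67 rad/s.
k = m·ω_n² = 31.0 × 32.67² = 31.0 × 1067 = 33090 N/m.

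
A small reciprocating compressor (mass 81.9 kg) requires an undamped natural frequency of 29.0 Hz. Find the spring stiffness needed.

2720000 N/m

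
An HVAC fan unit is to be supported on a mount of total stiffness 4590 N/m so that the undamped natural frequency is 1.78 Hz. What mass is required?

ω_n = 2πf_n = 2π × 1.78 = 11.18 rad/s.
m = k/ω_n² = 4590/11.18² = 4590/125.1 = 36.70 kg.

36.7 kg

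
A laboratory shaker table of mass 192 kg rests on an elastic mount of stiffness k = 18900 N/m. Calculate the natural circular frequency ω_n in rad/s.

ω_n = √(k/m) = √(18900/192) = √98.44 = 9.922 rad/s.

9.92 rad/s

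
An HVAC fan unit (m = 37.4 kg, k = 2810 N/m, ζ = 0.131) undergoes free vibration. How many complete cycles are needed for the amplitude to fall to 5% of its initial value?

4 cycles

Logarithmic decrement δ = 2πζ/√(1 − ζ²) = 2π × 0.1310/√(1 − 0.0172) = 0.8303.
x_n/x₀ = e^(−nδ) ≤ 0.05; take ln: n ≥ ln(1/0.05)/δ = 2.996/0.8303 = 3.608.
So 4 complete cycles are required.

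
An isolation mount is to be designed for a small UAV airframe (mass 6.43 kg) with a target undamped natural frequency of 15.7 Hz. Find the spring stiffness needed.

ω_n = 2πf_n = 2π × 15.7 = 98.65 rad/s.
k = m·ω_n² = 6.43 × 98.65² = 6.43 × 9731 = 62570 N/m.

62600 N/m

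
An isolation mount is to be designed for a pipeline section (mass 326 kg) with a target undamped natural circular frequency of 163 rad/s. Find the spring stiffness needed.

8660000 N/m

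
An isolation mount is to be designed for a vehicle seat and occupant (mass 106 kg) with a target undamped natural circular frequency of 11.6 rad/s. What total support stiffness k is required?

14300 N/m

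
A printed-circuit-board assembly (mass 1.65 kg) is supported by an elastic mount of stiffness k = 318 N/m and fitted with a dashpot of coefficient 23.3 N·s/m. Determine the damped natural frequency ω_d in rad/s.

12.0 rad/s

ω_n = √(k/m) = √(318.0/1.65) = 13.88 rad/s.
Critical damping c_c = 2√(k·m) = 2√(318.0 × 1.65) = 45.81 N·s/m, so ζ = c/c_c = 23.3/45.81 = 0.5086.
ω_d = ω_n√(1 − ζ²) = 13.88 × √(1 − 0.259) = 11.95 rad/s.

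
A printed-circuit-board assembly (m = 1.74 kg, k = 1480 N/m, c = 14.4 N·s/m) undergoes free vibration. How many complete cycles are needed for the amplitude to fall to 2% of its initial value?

5 cycles

ζ = c/(2√(km)) = 14.4/(2√(1480 × 1.74)) = 14.4/101.5 = 0.1419.
Logarithmic decrement δ = 2πζ/√(1 − ζ²) = 2π × 0.1419/√(1 − 0.0201) = 0.9006.
x_n/x₀ = e^(−nδ) ≤ 0.02; take ln: n ≥ ln(1/0.02)/δ = 3.912/0.9006 = 4.344.
So 5 complete cycles are required.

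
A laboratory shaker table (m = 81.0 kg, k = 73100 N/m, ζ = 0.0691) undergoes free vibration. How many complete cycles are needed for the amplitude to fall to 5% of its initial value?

Logarithmic decrement δ = 2πζ/√(1 − ζ²) = 2π × 0.06910/√(1 − 0.00477) = 0.4352.
x_n/x₀ = e^(−nδ) ≤ 0.05; take ln: n ≥ ln(1/0.05)/δ = 2.996/0.4352 = 6.883.
So 7 complete cycles are required.

7 cycles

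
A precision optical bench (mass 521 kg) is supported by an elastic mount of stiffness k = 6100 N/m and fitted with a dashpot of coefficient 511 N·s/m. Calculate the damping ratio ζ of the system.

0.143

ω_n = √(k/m) = √(6100/521) = 3.422 rad/s.
Critical damping c_c = 2√(k·m) = 2√(6100 × 521) = 3565 N·s/m, so ζ = c/c_c = 511/3565 = 0.1433.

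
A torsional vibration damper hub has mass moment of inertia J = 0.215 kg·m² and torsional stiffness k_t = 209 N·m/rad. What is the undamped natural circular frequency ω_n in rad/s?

31.2 rad/s

ω_n = √(k_t/J) = √(209/0.215) = √972.1 = 31.18 rad/s.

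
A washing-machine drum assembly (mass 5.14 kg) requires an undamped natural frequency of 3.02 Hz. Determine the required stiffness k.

ω_n = 2πf_n = 2π × 3.02 = 18.98 rad/s.
k = m·ω_n² = 5.14 × 18.98² = 5.14 × 360.1 = 1851 N/m.

1850 N/m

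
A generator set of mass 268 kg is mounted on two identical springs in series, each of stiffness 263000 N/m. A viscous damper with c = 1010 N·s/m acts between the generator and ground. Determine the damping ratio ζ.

0.0851

Series springs: 1/k_eq = 2/263000, so k_eq = 263000/2 = 131500 N/m.
ω_n = √(k_eq/m) = √(131500/268) = 22.15 rad/s.
Critical damping c_c = 2√(k_eq·m) = 2√(131500 × 268) = 11870 N·s/m, so ζ = c/c_c = 1010/11870 = 0.08507.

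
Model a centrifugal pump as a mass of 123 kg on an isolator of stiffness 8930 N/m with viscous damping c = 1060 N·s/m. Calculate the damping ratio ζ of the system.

0.506

ω_n = √(k/m) = √(8930/123) = 8.521 rad/s.
Critical damping c_c = 2√(k·m) = 2√(8930 × 123) = 2096 N·s/m, so ζ = c/c_c = 1060/2096 = 0.5057.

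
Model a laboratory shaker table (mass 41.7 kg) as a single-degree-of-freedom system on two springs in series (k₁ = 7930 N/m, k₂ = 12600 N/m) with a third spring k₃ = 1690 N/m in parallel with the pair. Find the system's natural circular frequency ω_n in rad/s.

Series pair: k_s = k₁k₂/(k₁+k₂) = (7930)(12600)/(7930 + 12600) = 4867 N/m. In parallel with k₃: k_eq = 4867 + 1690 = 6557 N/m.
ω_n = √(k_eq/m) = √(6557/41.7) = √157.2 = 12.54 rad/s.

12.5 rad/s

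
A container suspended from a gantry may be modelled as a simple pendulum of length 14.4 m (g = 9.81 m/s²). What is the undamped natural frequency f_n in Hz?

0.131 Hz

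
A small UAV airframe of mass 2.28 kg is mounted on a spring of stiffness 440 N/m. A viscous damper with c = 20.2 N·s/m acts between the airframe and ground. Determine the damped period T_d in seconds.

0.477 s

ω_n = √(k/m) = √(440.0/2.28) = 13.89 rad/s.
Critical damping c_c = 2√(k·m) = 2√(440.0 × 2.28) = 63.35 N·s/m, so ζ = c/c_c = 20.2/63.35 = 0.3189.
ω_d = ω_n√(1 − ζ²) = 13.89 × √(1 − 0.102) = 13.17 rad/s.
T_d = 2π/ω_d = 0.4772 s.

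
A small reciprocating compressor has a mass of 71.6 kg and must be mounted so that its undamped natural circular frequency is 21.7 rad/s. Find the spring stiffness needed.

33700 N/m

k = m·ω_n² = 71.6 × 21.70² = 71.6 × 470.9 = 33720 N/m.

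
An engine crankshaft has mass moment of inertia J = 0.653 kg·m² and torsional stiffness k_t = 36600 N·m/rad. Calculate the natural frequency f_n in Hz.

ω_n = √(k_t/J) = √(36600/0.653) = √56050 = 236.7 rad/s.
f_n = ω_n/(2π) = 236.7/6.283 = 37.68 Hz.

37.7 Hz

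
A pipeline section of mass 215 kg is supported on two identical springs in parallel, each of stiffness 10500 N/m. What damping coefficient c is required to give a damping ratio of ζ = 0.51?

2170 N·s/m

Parallel springs add: k_eq = 2 × 10500 = 21000 N/m.
c_c = 2√(k_eq·m) = 2√(21000 × 215) = 4250 N·s/m.
c = ζ·c_c = 0.51 × 4250 = 2167 N·s/m.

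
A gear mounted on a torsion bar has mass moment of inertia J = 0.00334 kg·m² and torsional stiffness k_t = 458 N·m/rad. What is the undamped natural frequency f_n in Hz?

ω_n = √(k_t/J) = √(458/0.00334) = √137100 = 370.3 rad/s.
f_n = ω_n/(2π) = 370.3/6.283 = 58.94 Hz.

58.9 Hz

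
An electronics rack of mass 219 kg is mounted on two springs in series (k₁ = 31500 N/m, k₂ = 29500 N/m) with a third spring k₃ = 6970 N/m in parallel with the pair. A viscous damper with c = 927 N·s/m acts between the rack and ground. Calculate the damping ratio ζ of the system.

Series pair: k_s = k₁k₂/(k₁+k₂) = (31500)(29500)/(31500 + 29500) = 15230 N/m. In parallel with k₃: k_eq = 15230 + 6970 = 22200 N/m.
ω_n = √(k_eq/m) = √(22200/219) = 10.07 rad/s.
Critical damping c_c = 2√(k_eq·m) = 2√(22200 × 219) = 4410 N·s/m, so ζ = c/c_c = 927/4410 = 0.2102.

0.210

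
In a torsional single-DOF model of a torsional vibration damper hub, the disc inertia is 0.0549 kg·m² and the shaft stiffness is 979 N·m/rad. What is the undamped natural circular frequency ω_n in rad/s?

134 rad/s

ω_n = √(k_t/J) = √(979/0.0549) = √17830 = 133.5 rad/s.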